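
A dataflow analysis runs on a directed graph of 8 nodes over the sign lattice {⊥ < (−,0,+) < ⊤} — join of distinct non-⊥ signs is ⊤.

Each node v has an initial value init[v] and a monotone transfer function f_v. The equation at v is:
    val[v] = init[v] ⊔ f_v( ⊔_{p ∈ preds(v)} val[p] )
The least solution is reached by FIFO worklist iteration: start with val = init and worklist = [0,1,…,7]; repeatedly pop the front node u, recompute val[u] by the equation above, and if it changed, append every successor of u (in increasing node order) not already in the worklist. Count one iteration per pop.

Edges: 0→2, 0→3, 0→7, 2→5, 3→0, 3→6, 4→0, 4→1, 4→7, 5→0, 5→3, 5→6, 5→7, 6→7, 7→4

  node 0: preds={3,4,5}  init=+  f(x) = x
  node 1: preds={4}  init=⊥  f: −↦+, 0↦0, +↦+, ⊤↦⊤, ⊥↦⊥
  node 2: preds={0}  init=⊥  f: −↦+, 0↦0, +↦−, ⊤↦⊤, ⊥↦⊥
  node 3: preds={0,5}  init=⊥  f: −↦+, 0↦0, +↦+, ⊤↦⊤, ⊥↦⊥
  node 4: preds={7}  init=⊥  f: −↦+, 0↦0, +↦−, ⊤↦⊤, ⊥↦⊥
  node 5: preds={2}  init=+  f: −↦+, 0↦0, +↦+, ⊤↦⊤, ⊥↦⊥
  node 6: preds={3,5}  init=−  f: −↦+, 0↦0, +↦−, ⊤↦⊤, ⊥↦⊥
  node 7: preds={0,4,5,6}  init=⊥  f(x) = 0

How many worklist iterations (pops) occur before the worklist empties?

Trace (20 dequeues):
  [1] u=0 | in + | out + | ==
  [2] u=1 | in ⊥ | out ⊥ | ==
  [3] u=2 | in + | out − | prev ⊥ | push {}
  [4] u=3 | in + | out + | prev ⊥ | push {0}
  [5] u=4 | in ⊥ | out ⊥ | ==
  [6] u=5 | in − | out + | ==
  [7] u=6 | in + | out − | ==
  [8] u=7 | in ⊤ | out 0 | prev ⊥ | push {4}
  [9] u=0 | in + | out + | ==
  [10] u=4 | in 0 | out 0 | prev ⊥ | push {0,1,7}
  [11] u=0 | in ⊤ | out ⊤ | prev + | push {2,3}
  [12] u=1 | in 0 | out 0 | prev ⊥ | push {}
  [13] u=7 | in ⊤ | out 0 | ==
  [14] u=2 | in ⊤ | out ⊤ | prev − | push {5}
  [15] u=3 | in ⊤ | out ⊤ | prev + | push {0,6}
  [16] u=5 | in ⊤ | out ⊤ | prev + | push {3,7}
  [17] u=0 | in ⊤ | out ⊤ | ==
  [18] u=6 | in ⊤ | out ⊤ | prev − | push {}
  [19] u=3 | in ⊤ | out ⊤ | ==
  [20] u=7 | in ⊤ | out 0 | ==

Converged values:
  [0] ⊤
  [1] 0
  [2] ⊤
  [3] ⊤
  [4] 0
  [5] ⊤
  [6] ⊤
  [7] 0

20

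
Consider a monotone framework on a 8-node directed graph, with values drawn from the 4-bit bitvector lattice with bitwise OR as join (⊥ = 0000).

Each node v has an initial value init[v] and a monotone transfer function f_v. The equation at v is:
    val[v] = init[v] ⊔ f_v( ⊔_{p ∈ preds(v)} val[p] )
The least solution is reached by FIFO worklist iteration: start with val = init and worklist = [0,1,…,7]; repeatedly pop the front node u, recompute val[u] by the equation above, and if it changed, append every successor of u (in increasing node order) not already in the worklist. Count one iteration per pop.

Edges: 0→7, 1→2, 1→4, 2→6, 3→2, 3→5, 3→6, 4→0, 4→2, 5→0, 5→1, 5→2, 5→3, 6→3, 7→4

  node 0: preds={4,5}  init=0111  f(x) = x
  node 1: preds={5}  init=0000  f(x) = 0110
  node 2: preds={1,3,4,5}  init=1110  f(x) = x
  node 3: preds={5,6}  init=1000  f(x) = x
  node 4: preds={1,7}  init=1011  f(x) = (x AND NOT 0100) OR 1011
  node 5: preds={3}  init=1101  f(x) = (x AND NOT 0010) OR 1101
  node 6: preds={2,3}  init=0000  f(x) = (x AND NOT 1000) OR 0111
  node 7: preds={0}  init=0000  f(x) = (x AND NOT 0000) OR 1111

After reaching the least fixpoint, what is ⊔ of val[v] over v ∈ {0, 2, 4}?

Iteration log — 14 steps:
  step 1. node 0  ⊔preds=1111  new=1111  old=0111  +wl: 
  step 2. node 1  ⊔preds=1101  new=0110  old=0000  +wl: 
  step 3. node 2  ⊔preds=1111  new=1111  old=1110  +wl: 
  step 4. node 3  ⊔preds=1101  new=1101  old=1000  +wl: 2
  step 5. node 4  ⊔preds=0110  new=1011  stable
  step 6. node 5  ⊔preds=1101  new=1101  stable
  step 7. node 6  ⊔preds=1111  new=0111  old=0000  +wl: 3
  step 8. node 7  ⊔preds=1111  new=1111  old=0000  +wl: 4
  step 9. node 2  ⊔preds=1111  new=1111  stable
  step 10. node 3  ⊔preds=1111  new=1111  old=1101  +wl: 2,5,6
  step 11. node 4  ⊔preds=1111  new=1011  stable
  step 12. node 2  ⊔preds=1111  new=1111  stable
  step 13. node 5  ⊔preds=1111  new=1101  stable
  step 14. node 6  ⊔preds=1111  new=0111  stable

Least fixpoint reached:
  node 0: 1111
  node 1: 0110
  node 2: 1111
  node 3: 1111
  node 4: 1011
  node 5: 1101
  node 6: 0111
  node 7: 1111

1111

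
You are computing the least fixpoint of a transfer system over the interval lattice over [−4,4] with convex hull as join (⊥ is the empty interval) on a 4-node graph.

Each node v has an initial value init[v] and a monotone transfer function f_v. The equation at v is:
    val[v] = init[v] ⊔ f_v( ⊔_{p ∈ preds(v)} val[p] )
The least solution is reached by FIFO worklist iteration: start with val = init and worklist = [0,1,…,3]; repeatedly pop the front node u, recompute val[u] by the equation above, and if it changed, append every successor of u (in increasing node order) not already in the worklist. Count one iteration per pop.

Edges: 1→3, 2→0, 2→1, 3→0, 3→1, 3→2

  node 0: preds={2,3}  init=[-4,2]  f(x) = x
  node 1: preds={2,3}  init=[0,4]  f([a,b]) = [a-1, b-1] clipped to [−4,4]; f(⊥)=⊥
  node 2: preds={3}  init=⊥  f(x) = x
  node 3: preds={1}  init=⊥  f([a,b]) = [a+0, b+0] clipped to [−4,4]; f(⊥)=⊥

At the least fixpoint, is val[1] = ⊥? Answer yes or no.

no

Trace (25 dequeues):
  [1] u=0 | in ⊥ | out [-4,2] | ==
  [2] u=1 | in ⊥ | out [0,4] | ==
  [3] u=2 | in ⊥ | out ⊥ | ==
  [4] u=3 | in [0,4] | out [0,4] | prev ⊥ | push {0,1,2}
  [5] u=0 | in [0,4] | out [-4,4] | prev [-4,2] | push {}
  [6] u=1 | in [0,4] | out [-1,4] | prev [0,4] | push {3}
  [7] u=2 | in [0,4] | out [0,4] | prev ⊥ | push {0,1}
  [8] u=3 | in [-1,4] | out [-1,4] | prev [0,4] | push {2}
  [9] u=0 | in [-1,4] | out [-4,4] | ==
  [10] u=1 | in [-1,4] | out [-2,4] | prev [-1,4] | push {3}
  [11] u=2 | in [-1,4] | out [-1,4] | prev [0,4] | push {0,1}
  [12] u=3 | in [-2,4] | out [-2,4] | prev [-1,4] | push {2}
  [13] u=0 | in [-2,4] | out [-4,4] | ==
  [14] u=1 | in [-2,4] | out [-3,4] | prev [-2,4] | push {3}
  [15] u=2 | in [-2,4] | out [-2,4] | prev [-1,4] | push {0,1}
  [16] u=3 | in [-3,4] | out [-3,4] | prev [-2,4] | push {2}
  [17] u=0 | in [-3,4] | out [-4,4] | ==
  [18] u=1 | in [-3,4] | out [-4,4] | prev [-3,4] | push {3}
  [19] u=2 | in [-3,4] | out [-3,4] | prev [-2,4] | push {0,1}
  [20] u=3 | in [-4,4] | out [-4,4] | prev [-3,4] | push {2}
  [21] u=0 | in [-4,4] | out [-4,4] | ==
  [22] u=1 | in [-4,4] | out [-4,4] | ==
  [23] u=2 | in [-4,4] | out [-4,4] | prev [-3,4] | push {0,1}
  [24] u=0 | in [-4,4] | out [-4,4] | ==
  [25] u=1 | in [-4,4] | out [-4,4] | ==

Converged values:
  [0] [-4,4]
  [1] [-4,4]
  [2] [-4,4]
  [3] [-4,4]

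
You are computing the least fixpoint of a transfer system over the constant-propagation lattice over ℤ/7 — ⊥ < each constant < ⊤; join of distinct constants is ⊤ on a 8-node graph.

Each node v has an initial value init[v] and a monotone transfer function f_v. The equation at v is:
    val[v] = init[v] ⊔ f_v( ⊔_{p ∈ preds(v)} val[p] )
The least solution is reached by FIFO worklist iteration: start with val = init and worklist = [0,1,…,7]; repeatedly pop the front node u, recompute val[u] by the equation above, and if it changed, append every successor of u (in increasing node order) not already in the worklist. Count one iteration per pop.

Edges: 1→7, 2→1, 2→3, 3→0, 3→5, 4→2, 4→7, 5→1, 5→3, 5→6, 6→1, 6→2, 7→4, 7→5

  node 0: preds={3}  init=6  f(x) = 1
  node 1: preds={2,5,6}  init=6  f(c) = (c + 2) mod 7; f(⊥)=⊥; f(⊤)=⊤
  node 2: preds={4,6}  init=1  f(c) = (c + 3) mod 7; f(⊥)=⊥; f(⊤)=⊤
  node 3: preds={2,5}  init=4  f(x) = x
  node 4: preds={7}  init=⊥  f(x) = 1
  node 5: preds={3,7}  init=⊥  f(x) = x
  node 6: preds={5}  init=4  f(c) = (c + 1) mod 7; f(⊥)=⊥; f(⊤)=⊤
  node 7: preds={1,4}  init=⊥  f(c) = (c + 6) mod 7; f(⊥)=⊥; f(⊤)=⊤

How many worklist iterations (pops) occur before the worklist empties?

14

Worklist (14 pops):
  #1 pop 0: in=4 → ⊤ (was 6); enqueue []
  #2 pop 1: in=⊤ → ⊤ (was 6); enqueue []
  #3 pop 2: in=4 → ⊤ (was 1); enqueue [1]
  #4 pop 3: in=⊤ → ⊤ (was 4); enqueue [0]
  #5 pop 4: in=⊥ → 1 (was ⊥); enqueue [2]
  #6 pop 5: in=⊤ → ⊤ (was ⊥); enqueue [3]
  #7 pop 6: in=⊤ → ⊤ (was 4); enqueue []
  #8 pop 7: in=⊤ → ⊤ (was ⊥); enqueue [4,5]
  #9 pop 1: in=⊤ → ⊤ (no change)
  #10 pop 0: in=⊤ → ⊤ (no change)
  #11 pop 2: in=⊤ → ⊤ (no change)
  #12 pop 3: in=⊤ → ⊤ (no change)
  #13 pop 4: in=⊤ → 1 (no change)
  #14 pop 5: in=⊤ → ⊤ (no change)

Fixpoint:
  val[0] = ⊤
  val[1] = ⊤
  val[2] = ⊤
  val[3] = ⊤
  val[4] = 1
  val[5] = ⊤
  val[6] = ⊤
  val[7] = ⊤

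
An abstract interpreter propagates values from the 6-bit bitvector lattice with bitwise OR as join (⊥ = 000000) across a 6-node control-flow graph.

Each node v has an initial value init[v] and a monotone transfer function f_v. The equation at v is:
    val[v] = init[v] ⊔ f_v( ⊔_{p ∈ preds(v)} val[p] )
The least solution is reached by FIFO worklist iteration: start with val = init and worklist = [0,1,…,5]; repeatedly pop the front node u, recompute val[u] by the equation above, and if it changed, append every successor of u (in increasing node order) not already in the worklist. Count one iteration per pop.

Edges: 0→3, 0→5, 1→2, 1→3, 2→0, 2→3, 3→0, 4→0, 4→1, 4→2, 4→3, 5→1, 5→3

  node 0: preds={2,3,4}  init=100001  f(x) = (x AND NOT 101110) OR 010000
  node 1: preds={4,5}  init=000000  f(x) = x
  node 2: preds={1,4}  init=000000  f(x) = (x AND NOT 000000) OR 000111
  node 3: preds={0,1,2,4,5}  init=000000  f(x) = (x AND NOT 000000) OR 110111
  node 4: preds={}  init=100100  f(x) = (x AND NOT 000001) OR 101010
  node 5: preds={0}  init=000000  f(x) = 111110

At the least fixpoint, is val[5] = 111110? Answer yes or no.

yes

Worklist (11 pops):
  #1 pop 0: in=100100 → 110001 (was 100001); enqueue []
  #2 pop 1: in=100100 → 100100 (was 000000); enqueue []
  #3 pop 2: in=100100 → 100111 (was 000000); enqueue [0]
  #4 pop 3: in=110111 → 110111 (was 000000); enqueue []
  #5 pop 4: in=000000 → 101110 (was 100100); enqueue [1,2,3]
  #6 pop 5: in=110001 → 111110 (was 000000); enqueue []
  #7 pop 0: in=111111 → 110001 (no change)
  #8 pop 1: in=111110 → 111110 (was 100100); enqueue []
  #9 pop 2: in=111110 → 111111 (was 100111); enqueue [0]
  #10 pop 3: in=111111 → 111111 (was 110111); enqueue []
  #11 pop 0: in=111111 → 110001 (no change)

Fixpoint:
  val[0] = 110001
  val[1] = 111110
  val[2] = 111111
  val[3] = 111111
  val[4] = 101110
  val[5] = 111110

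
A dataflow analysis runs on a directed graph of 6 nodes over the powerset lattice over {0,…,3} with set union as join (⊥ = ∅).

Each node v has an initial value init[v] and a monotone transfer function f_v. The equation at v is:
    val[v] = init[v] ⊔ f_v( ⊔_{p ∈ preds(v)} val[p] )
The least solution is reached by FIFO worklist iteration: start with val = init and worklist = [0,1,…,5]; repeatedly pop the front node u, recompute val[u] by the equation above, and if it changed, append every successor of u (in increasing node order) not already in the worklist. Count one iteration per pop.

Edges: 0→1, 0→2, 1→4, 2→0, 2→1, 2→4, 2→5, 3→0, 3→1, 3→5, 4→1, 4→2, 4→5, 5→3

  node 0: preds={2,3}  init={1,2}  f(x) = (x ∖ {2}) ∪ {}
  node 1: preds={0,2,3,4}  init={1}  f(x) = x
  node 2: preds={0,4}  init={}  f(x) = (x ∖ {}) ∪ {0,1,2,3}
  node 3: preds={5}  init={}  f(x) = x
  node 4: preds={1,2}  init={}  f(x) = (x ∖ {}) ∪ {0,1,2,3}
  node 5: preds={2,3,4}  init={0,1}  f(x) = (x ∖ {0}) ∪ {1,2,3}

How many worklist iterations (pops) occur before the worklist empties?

14

Trace (14 dequeues):
  [1] u=0 | in {} | out {1,2} | ==
  [2] u=1 | in {1,2} | out {1,2} | prev {1} | push {}
  [3] u=2 | in {1,2} | out {0,1,2,3} | prev {} | push {0,1}
  [4] u=3 | in {0,1} | out {0,1} | prev {} | push {}
  [5] u=4 | in {0,1,2,3} | out {0,1,2,3} | prev {} | push {2}
  [6] u=5 | in {0,1,2,3} | out {0,1,2,3} | prev {0,1} | push {3}
  [7] u=0 | in {0,1,2,3} | out {0,1,2,3} | prev {1,2} | push {}
  [8] u=1 | in {0,1,2,3} | out {0,1,2,3} | prev {1,2} | push {4}
  [9] u=2 | in {0,1,2,3} | out {0,1,2,3} | ==
  [10] u=3 | in {0,1,2,3} | out {0,1,2,3} | prev {0,1} | push {0,1,5}
  [11] u=4 | in {0,1,2,3} | out {0,1,2,3} | ==
  [12] u=0 | in {0,1,2,3} | out {0,1,2,3} | ==
  [13] u=1 | in {0,1,2,3} | out {0,1,2,3} | ==
  [14] u=5 | in {0,1,2,3} | out {0,1,2,3} | ==

Converged values:
  [0] {0,1,2,3}
  [1] {0,1,2,3}
  [2] {0,1,2,3}
  [3] {0,1,2,3}
  [4] {0,1,2,3}
  [5] {0,1,2,3}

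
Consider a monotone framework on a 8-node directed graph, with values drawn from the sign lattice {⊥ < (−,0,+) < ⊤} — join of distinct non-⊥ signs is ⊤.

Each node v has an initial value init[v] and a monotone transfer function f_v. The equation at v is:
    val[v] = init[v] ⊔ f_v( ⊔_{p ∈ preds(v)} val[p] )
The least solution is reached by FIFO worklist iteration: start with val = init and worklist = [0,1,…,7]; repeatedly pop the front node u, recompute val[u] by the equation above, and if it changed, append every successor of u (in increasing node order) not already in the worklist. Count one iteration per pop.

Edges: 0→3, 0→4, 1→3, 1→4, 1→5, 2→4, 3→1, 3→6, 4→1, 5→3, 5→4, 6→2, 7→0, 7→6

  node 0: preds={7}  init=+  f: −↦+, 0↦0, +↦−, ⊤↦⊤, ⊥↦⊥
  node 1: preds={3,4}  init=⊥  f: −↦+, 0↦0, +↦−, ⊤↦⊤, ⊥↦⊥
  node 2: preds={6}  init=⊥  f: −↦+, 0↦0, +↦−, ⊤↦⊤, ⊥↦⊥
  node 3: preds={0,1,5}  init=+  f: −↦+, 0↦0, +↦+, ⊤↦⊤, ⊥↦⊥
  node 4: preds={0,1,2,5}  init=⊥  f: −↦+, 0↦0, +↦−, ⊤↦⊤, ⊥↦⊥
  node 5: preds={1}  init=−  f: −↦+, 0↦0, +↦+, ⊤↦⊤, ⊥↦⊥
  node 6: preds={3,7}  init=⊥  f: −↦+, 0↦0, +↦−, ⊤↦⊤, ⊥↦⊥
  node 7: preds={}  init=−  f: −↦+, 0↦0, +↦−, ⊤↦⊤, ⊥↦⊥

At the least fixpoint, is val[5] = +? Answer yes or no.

Worklist (14 pops):
  #1 pop 0: in=− → + (no change)
  #2 pop 1: in=+ → − (was ⊥); enqueue []
  #3 pop 2: in=⊥ → ⊥ (no change)
  #4 pop 3: in=⊤ → ⊤ (was +); enqueue [1]
  #5 pop 4: in=⊤ → ⊤ (was ⊥); enqueue []
  #6 pop 5: in=− → ⊤ (was −); enqueue [3,4]
  #7 pop 6: in=⊤ → ⊤ (was ⊥); enqueue [2]
  #8 pop 7: in=⊥ → − (no change)
  #9 pop 1: in=⊤ → ⊤ (was −); enqueue [5]
  #10 pop 3: in=⊤ → ⊤ (no change)
  #11 pop 4: in=⊤ → ⊤ (no change)
  #12 pop 2: in=⊤ → ⊤ (was ⊥); enqueue [4]
  #13 pop 5: in=⊤ → ⊤ (no change)
  #14 pop 4: in=⊤ → ⊤ (no change)

Fixpoint:
  val[0] = +
  val[1] = ⊤
  val[2] = ⊤
  val[3] = ⊤
  val[4] = ⊤
  val[5] = ⊤
  val[6] = ⊤
  val[7] = −

no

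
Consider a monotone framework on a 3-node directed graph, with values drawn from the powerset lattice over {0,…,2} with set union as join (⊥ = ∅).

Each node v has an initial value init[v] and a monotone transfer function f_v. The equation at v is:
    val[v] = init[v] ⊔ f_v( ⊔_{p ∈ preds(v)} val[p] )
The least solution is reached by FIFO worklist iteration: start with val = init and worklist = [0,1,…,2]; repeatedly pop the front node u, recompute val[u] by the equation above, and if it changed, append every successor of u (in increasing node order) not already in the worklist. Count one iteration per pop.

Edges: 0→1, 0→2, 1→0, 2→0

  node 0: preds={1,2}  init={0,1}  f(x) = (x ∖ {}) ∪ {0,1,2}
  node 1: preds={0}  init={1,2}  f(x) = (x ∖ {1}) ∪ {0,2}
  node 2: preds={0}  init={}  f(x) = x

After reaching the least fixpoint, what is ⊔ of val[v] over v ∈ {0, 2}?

Worklist (4 pops):
  #1 pop 0: in={1,2} → {0,1,2} (was {0,1}); enqueue []
  #2 pop 1: in={0,1,2} → {0,1,2} (was {1,2}); enqueue [0]
  #3 pop 2: in={0,1,2} → {0,1,2} (was {}); enqueue []
  #4 pop 0: in={0,1,2} → {0,1,2} (no change)

Fixpoint:
  val[0] = {0,1,2}
  val[1] = {0,1,2}
  val[2] = {0,1,2}

{0,1,2}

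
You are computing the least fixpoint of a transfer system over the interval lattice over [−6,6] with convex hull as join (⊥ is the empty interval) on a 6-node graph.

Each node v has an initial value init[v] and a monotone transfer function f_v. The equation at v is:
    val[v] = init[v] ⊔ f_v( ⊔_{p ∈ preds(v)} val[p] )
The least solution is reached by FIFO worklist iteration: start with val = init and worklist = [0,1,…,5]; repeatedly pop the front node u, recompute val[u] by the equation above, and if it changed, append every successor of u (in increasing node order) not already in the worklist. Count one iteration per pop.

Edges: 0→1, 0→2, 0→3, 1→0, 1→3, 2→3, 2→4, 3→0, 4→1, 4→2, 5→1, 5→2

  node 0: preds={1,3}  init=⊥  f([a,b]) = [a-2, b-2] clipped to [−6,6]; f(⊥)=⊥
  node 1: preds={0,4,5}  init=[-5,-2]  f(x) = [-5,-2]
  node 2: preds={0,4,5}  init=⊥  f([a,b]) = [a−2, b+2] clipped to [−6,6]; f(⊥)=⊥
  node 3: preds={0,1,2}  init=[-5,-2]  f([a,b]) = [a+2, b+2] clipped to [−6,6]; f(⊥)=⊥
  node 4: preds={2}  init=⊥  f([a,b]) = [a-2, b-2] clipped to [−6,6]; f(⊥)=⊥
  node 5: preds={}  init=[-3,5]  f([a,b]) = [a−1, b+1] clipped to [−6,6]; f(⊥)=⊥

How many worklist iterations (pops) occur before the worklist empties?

Iteration log — 10 steps:
  step 1. node 0  ⊔preds=[-5,-2]  new=[-6,-4]  old=⊥  +wl: 
  step 2. node 1  ⊔preds=[-6,5]  new=[-5,-2]  stable
  step 3. node 2  ⊔preds=[-6,5]  new=[-6,6]  old=⊥  +wl: 
  step 4. node 3  ⊔preds=[-6,6]  new=[-5,6]  old=[-5,-2]  +wl: 0
  step 5. node 4  ⊔preds=[-6,6]  new=[-6,4]  old=⊥  +wl: 1,2
  step 6. node 5  ⊔preds=⊥  new=[-3,5]  stable
  step 7. node 0  ⊔preds=[-5,6]  new=[-6,4]  old=[-6,-4]  +wl: 3
  step 8. node 1  ⊔preds=[-6,5]  new=[-5,-2]  stable
  step 9. node 2  ⊔preds=[-6,5]  new=[-6,6]  stable
  step 10. node 3  ⊔preds=[-6,6]  new=[-5,6]  stable

Least fixpoint reached:
  node 0: [-6,4]
  node 1: [-5,-2]
  node 2: [-6,6]
  node 3: [-5,6]
  node 4: [-6,4]
  node 5: [-3,5]

10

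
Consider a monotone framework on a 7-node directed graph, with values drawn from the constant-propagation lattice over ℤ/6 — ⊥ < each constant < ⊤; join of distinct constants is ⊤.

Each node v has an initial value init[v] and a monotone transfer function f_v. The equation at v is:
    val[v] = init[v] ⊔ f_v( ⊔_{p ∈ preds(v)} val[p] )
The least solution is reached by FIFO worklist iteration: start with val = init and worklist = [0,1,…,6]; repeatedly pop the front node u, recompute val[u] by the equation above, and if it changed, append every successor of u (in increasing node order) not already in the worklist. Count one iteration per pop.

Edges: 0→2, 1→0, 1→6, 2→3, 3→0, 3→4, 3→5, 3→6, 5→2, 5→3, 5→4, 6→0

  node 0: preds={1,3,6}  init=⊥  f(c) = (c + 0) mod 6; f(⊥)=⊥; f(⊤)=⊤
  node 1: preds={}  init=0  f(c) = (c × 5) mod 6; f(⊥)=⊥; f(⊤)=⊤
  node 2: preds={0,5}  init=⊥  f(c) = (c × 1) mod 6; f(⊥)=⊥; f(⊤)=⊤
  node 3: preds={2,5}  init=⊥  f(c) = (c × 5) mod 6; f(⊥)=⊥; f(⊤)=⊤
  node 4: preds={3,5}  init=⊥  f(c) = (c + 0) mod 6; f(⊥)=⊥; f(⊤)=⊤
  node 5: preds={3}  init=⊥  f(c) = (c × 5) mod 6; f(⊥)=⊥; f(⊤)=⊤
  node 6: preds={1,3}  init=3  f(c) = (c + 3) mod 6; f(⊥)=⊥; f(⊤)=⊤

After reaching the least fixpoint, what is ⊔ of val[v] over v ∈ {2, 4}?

⊤

Trace (11 dequeues):
  [1] u=0 | in ⊤ | out ⊤ | prev ⊥ | push {}
  [2] u=1 | in ⊥ | out 0 | ==
  [3] u=2 | in ⊤ | out ⊤ | prev ⊥ | push {}
  [4] u=3 | in ⊤ | out ⊤ | prev ⊥ | push {0}
  [5] u=4 | in ⊤ | out ⊤ | prev ⊥ | push {}
  [6] u=5 | in ⊤ | out ⊤ | prev ⊥ | push {2,3,4}
  [7] u=6 | in ⊤ | out ⊤ | prev 3 | push {}
  [8] u=0 | in ⊤ | out ⊤ | ==
  [9] u=2 | in ⊤ | out ⊤ | ==
  [10] u=3 | in ⊤ | out ⊤ | ==
  [11] u=4 | in ⊤ | out ⊤ | ==

Converged values:
  [0] ⊤
  [1] 0
  [2] ⊤
  [3] ⊤
  [4] ⊤
  [5] ⊤
  [6] ⊤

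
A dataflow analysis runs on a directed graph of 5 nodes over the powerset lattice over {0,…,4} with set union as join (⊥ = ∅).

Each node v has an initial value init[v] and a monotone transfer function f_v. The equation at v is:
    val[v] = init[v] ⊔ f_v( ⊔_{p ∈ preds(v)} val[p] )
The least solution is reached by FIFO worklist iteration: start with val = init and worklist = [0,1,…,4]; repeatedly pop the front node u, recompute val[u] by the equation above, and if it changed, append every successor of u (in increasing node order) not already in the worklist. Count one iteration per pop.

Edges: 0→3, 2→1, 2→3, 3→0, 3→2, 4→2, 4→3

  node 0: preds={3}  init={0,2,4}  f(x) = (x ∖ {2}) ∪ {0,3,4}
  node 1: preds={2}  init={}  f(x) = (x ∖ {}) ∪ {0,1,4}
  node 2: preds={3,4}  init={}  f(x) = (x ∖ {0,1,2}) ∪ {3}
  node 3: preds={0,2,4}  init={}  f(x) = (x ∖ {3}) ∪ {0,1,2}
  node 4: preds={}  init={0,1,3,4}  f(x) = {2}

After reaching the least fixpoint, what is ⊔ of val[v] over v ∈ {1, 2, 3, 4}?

{0,1,2,3,4}

Worklist (9 pops):
  #1 pop 0: in={} → {0,2,3,4} (was {0,2,4}); enqueue []
  #2 pop 1: in={} → {0,1,4} (was {}); enqueue []
  #3 pop 2: in={0,1,3,4} → {3,4} (was {}); enqueue [1]
  #4 pop 3: in={0,1,2,3,4} → {0,1,2,4} (was {}); enqueue [0,2]
  #5 pop 4: in={} → {0,1,2,3,4} (was {0,1,3,4}); enqueue [3]
  #6 pop 1: in={3,4} → {0,1,3,4} (was {0,1,4}); enqueue []
  #7 pop 0: in={0,1,2,4} → {0,1,2,3,4} (was {0,2,3,4}); enqueue []
  #8 pop 2: in={0,1,2,3,4} → {3,4} (no change)
  #9 pop 3: in={0,1,2,3,4} → {0,1,2,4} (no change)

Fixpoint:
  val[0] = {0,1,2,3,4}
  val[1] = {0,1,3,4}
  val[2] = {3,4}
  val[3] = {0,1,2,4}
  val[4] = {0,1,2,3,4}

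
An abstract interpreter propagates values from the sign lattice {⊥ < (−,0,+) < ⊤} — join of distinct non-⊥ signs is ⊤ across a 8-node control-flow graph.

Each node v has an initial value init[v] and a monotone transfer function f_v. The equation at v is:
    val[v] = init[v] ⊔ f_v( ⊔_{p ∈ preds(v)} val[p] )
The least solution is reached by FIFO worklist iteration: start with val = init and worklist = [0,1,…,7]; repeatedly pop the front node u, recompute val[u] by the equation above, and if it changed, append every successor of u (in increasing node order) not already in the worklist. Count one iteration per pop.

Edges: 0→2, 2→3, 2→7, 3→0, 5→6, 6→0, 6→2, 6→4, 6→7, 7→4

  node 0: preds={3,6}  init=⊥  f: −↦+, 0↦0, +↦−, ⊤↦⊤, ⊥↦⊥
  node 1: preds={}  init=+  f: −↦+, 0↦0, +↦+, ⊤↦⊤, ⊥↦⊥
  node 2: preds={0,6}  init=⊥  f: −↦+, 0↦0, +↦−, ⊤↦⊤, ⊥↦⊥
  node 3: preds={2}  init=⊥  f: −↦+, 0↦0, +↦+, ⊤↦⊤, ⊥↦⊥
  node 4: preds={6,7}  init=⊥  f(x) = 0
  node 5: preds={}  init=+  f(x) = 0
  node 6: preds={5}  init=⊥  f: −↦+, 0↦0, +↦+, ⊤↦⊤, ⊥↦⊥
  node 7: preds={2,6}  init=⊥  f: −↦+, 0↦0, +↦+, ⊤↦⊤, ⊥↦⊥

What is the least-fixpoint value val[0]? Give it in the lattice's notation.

⊤

Worklist (14 pops):
  #1 pop 0: in=⊥ → ⊥ (no change)
  #2 pop 1: in=⊥ → + (no change)
  #3 pop 2: in=⊥ → ⊥ (no change)
  #4 pop 3: in=⊥ → ⊥ (no change)
  #5 pop 4: in=⊥ → 0 (was ⊥); enqueue []
  #6 pop 5: in=⊥ → ⊤ (was +); enqueue []
  #7 pop 6: in=⊤ → ⊤ (was ⊥); enqueue [0,2,4]
  #8 pop 7: in=⊤ → ⊤ (was ⊥); enqueue []
  #9 pop 0: in=⊤ → ⊤ (was ⊥); enqueue []
  #10 pop 2: in=⊤ → ⊤ (was ⊥); enqueue [3,7]
  #11 pop 4: in=⊤ → 0 (no change)
  #12 pop 3: in=⊤ → ⊤ (was ⊥); enqueue [0]
  #13 pop 7: in=⊤ → ⊤ (no change)
  #14 pop 0: in=⊤ → ⊤ (no change)

Fixpoint:
  val[0] = ⊤
  val[1] = +
  val[2] = ⊤
  val[3] = ⊤
  val[4] = 0
  val[5] = ⊤
  val[6] = ⊤
  val[7] = ⊤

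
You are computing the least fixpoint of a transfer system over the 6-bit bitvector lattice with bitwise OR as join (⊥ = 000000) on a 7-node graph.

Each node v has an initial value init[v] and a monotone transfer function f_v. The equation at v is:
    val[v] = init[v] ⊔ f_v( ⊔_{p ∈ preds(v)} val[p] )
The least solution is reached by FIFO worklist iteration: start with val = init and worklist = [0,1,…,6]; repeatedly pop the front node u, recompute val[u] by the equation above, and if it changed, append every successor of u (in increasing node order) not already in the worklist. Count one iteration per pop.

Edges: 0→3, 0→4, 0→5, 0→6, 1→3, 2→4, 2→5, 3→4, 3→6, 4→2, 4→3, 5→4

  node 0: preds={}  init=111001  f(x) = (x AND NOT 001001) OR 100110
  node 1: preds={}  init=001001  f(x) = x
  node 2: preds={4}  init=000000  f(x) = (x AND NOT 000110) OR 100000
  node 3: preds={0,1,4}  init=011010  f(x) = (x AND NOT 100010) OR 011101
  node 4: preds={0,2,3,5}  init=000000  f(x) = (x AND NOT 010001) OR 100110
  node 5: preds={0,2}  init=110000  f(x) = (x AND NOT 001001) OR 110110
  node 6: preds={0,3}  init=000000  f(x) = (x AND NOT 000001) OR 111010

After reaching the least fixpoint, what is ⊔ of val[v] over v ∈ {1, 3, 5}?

Trace (11 dequeues):
  [1] u=0 | in 000000 | out 111111 | prev 111001 | push {}
  [2] u=1 | in 000000 | out 001001 | ==
  [3] u=2 | in 000000 | out 100000 | prev 000000 | push {}
  [4] u=3 | in 111111 | out 011111 | prev 011010 | push {}
  [5] u=4 | in 111111 | out 101110 | prev 000000 | push {2,3}
  [6] u=5 | in 111111 | out 110110 | prev 110000 | push {4}
  [7] u=6 | in 111111 | out 111110 | prev 000000 | push {}
  [8] u=2 | in 101110 | out 101000 | prev 100000 | push {5}
  [9] u=3 | in 111111 | out 011111 | ==
  [10] u=4 | in 111111 | out 101110 | ==
  [11] u=5 | in 111111 | out 110110 | ==

Converged values:
  [0] 111111
  [1] 001001
  [2] 101000
  [3] 011111
  [4] 101110
  [5] 110110
  [6] 111110

111111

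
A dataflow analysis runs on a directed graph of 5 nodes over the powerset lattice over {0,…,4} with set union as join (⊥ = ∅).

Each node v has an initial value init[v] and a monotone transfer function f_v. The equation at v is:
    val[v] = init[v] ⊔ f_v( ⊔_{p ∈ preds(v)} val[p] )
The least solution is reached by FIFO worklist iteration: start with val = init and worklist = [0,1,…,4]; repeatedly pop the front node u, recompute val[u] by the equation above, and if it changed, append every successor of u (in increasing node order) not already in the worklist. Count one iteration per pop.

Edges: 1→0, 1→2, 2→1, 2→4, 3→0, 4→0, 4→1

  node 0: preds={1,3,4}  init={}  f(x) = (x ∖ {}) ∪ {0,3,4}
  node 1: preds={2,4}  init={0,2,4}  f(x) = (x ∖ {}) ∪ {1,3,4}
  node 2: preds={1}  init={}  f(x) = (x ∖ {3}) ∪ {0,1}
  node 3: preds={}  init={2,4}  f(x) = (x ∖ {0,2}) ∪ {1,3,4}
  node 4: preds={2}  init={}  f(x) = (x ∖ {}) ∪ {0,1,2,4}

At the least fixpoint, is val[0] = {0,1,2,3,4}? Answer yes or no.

Trace (7 dequeues):
  [1] u=0 | in {0,2,4} | out {0,2,3,4} | prev {} | push {}
  [2] u=1 | in {} | out {0,1,2,3,4} | prev {0,2,4} | push {0}
  [3] u=2 | in {0,1,2,3,4} | out {0,1,2,4} | prev {} | push {1}
  [4] u=3 | in {} | out {1,2,3,4} | prev {2,4} | push {}
  [5] u=4 | in {0,1,2,4} | out {0,1,2,4} | prev {} | push {}
  [6] u=0 | in {0,1,2,3,4} | out {0,1,2,3,4} | prev {0,2,3,4} | push {}
  [7] u=1 | in {0,1,2,4} | out {0,1,2,3,4} | ==

Converged values:
  [0] {0,1,2,3,4}
  [1] {0,1,2,3,4}
  [2] {0,1,2,4}
  [3] {1,2,3,4}
  [4] {0,1,2,4}

yes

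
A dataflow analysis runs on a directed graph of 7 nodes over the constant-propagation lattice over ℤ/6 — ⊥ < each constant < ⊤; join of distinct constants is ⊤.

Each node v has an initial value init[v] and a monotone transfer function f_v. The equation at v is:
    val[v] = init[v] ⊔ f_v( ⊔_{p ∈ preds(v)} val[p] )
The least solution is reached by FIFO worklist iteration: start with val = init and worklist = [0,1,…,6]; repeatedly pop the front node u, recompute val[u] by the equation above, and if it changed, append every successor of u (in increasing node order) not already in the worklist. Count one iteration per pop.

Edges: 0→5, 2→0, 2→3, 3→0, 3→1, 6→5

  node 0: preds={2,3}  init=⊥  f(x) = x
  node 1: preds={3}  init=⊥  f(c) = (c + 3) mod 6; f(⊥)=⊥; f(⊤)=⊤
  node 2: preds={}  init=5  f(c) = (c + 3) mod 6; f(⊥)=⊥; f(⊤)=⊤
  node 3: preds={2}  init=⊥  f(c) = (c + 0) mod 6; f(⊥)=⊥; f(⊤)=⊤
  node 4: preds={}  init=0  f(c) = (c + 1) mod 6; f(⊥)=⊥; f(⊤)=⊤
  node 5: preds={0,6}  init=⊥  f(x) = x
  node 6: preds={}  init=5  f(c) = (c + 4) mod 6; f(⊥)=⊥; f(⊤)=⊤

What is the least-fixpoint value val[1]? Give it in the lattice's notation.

Iteration log — 9 steps:
  step 1. node 0  ⊔preds=5  new=5  old=⊥  +wl: 
  step 2. node 1  ⊔preds=⊥  new=⊥  stable
  step 3. node 2  ⊔preds=⊥  new=5  stable
  step 4. node 3  ⊔preds=5  new=5  old=⊥  +wl: 0,1
  step 5. node 4  ⊔preds=⊥  new=0  stable
  step 6. node 5  ⊔preds=5  new=5  old=⊥  +wl: 
  step 7. node 6  ⊔preds=⊥  new=5  stable
  step 8. node 0  ⊔preds=5  new=5  stable
  step 9. node 1  ⊔preds=5  new=2  old=⊥  +wl: 

Least fixpoint reached:
  node 0: 5
  node 1: 2
  node 2: 5
  node 3: 5
  node 4: 0
  node 5: 5
  node 6: 5

2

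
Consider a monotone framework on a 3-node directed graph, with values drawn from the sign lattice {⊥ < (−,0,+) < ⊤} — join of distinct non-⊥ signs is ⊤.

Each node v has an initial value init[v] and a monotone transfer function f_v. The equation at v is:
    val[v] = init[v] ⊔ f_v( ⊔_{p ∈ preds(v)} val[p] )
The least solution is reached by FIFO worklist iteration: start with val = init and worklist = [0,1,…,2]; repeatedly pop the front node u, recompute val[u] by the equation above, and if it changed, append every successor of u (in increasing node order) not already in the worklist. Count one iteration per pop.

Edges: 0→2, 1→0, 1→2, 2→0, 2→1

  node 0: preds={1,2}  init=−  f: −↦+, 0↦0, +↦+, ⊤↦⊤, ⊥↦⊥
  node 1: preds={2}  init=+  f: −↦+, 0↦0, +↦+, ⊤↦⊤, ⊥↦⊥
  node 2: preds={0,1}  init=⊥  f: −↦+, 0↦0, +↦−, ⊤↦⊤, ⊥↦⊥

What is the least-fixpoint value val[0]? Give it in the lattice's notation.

⊤

Iteration log — 7 steps:
  step 1. node 0  ⊔preds=+  new=⊤  old=−  +wl: 
  step 2. node 1  ⊔preds=⊥  new=+  stable
  step 3. node 2  ⊔preds=⊤  new=⊤  old=⊥  +wl: 0,1
  step 4. node 0  ⊔preds=⊤  new=⊤  stable
  step 5. node 1  ⊔preds=⊤  new=⊤  old=+  +wl: 0,2
  step 6. node 0  ⊔preds=⊤  new=⊤  stable
  step 7. node 2  ⊔preds=⊤  new=⊤  stable

Least fixpoint reached:
  node 0: ⊤
  node 1: ⊤
  node 2: ⊤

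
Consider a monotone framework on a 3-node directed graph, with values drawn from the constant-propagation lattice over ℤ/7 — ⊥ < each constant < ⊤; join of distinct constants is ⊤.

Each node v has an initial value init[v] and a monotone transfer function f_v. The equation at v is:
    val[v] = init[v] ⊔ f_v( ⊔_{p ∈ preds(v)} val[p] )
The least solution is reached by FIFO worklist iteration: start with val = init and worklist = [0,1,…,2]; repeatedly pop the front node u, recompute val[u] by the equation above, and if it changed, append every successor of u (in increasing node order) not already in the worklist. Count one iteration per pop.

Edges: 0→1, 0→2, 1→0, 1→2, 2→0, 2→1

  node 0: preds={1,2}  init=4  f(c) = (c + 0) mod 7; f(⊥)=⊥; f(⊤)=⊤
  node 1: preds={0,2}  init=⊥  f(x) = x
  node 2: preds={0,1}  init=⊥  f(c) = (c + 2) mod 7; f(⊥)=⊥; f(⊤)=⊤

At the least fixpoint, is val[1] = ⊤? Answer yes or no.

Worklist (8 pops):
  #1 pop 0: in=⊥ → 4 (no change)
  #2 pop 1: in=4 → 4 (was ⊥); enqueue [0]
  #3 pop 2: in=4 → 6 (was ⊥); enqueue [1]
  #4 pop 0: in=⊤ → ⊤ (was 4); enqueue [2]
  #5 pop 1: in=⊤ → ⊤ (was 4); enqueue [0]
  #6 pop 2: in=⊤ → ⊤ (was 6); enqueue [1]
  #7 pop 0: in=⊤ → ⊤ (no change)
  #8 pop 1: in=⊤ → ⊤ (no change)

Fixpoint:
  val[0] = ⊤
  val[1] = ⊤
  val[2] = ⊤

yes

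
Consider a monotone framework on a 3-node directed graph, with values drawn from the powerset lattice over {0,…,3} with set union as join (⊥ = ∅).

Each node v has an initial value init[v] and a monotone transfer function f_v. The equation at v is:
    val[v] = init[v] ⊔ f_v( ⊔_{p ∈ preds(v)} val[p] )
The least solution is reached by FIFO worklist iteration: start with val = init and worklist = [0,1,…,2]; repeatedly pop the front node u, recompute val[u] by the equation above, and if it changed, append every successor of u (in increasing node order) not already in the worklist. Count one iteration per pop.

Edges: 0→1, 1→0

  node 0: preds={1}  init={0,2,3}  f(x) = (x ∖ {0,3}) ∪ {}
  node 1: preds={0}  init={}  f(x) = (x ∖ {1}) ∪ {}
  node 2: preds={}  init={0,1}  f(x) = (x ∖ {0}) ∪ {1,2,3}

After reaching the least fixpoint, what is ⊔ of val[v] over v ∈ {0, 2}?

Trace (4 dequeues):
  [1] u=0 | in {} | out {0,2,3} | ==
  [2] u=1 | in {0,2,3} | out {0,2,3} | prev {} | push {0}
  [3] u=2 | in {} | out {0,1,2,3} | prev {0,1} | push {}
  [4] u=0 | in {0,2,3} | out {0,2,3} | ==

Converged values:
  [0] {0,2,3}
  [1] {0,2,3}
  [2] {0,1,2,3}

{0,1,2,3}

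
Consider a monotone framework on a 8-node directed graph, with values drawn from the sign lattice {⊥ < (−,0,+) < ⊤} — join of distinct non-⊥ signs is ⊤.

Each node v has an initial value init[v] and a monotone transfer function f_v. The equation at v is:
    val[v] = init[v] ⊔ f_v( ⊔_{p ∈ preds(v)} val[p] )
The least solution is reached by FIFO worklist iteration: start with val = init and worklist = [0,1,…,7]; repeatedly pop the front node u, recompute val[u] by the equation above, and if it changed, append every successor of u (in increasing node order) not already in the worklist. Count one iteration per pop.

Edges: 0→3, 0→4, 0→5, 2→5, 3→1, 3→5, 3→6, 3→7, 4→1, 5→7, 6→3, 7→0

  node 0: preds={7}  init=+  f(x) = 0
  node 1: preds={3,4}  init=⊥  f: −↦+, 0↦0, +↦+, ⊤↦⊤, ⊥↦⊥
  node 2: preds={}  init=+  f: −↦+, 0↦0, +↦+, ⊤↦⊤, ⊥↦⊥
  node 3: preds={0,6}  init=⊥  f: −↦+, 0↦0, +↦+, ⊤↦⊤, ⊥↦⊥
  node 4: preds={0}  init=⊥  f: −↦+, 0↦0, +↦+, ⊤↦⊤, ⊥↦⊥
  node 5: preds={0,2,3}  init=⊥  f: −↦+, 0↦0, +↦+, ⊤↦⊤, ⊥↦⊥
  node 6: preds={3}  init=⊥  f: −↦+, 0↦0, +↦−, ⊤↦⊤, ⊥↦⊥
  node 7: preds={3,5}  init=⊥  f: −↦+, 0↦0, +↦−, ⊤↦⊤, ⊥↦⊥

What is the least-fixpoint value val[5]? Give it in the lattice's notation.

⊤

Worklist (11 pops):
  #1 pop 0: in=⊥ → ⊤ (was +); enqueue []
  #2 pop 1: in=⊥ → ⊥ (no change)
  #3 pop 2: in=⊥ → + (no change)
  #4 pop 3: in=⊤ → ⊤ (was ⊥); enqueue [1]
  #5 pop 4: in=⊤ → ⊤ (was ⊥); enqueue []
  #6 pop 5: in=⊤ → ⊤ (was ⊥); enqueue []
  #7 pop 6: in=⊤ → ⊤ (was ⊥); enqueue [3]
  #8 pop 7: in=⊤ → ⊤ (was ⊥); enqueue [0]
  #9 pop 1: in=⊤ → ⊤ (was ⊥); enqueue []
  #10 pop 3: in=⊤ → ⊤ (no change)
  #11 pop 0: in=⊤ → ⊤ (no change)

Fixpoint:
  val[0] = ⊤
  val[1] = ⊤
  val[2] = +
  val[3] = ⊤
  val[4] = ⊤
  val[5] = ⊤
  val[6] = ⊤
  val[7] = ⊤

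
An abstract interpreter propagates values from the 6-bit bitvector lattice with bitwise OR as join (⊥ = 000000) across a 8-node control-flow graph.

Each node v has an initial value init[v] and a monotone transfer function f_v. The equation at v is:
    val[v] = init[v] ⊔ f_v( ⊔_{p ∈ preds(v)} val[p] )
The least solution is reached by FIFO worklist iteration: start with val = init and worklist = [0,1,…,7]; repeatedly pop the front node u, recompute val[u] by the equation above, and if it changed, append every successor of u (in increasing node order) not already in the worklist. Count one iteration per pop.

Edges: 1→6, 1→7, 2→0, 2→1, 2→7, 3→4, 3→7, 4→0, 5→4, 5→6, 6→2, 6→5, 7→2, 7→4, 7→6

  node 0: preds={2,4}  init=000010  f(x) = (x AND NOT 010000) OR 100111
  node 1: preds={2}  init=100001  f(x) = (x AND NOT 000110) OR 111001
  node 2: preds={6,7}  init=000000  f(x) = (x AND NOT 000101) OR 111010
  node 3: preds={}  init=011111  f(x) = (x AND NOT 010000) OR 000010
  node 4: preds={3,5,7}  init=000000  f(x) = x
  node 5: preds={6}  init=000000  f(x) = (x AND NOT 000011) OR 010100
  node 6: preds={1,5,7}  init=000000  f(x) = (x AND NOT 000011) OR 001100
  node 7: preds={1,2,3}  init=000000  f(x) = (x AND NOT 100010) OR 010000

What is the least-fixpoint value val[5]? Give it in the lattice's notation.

Iteration log — 16 steps:
  step 1. node 0  ⊔preds=000000  new=100111  old=000010  +wl: 
  step 2. node 1  ⊔preds=000000  new=111001  old=100001  +wl: 
  step 3. node 2  ⊔preds=000000  new=111010  old=000000  +wl: 0,1
  step 4. node 3  ⊔preds=000000  new=011111  stable
  step 5. node 4  ⊔preds=011111  new=011111  old=000000  +wl: 
  step 6. node 5  ⊔preds=000000  new=010100  old=000000  +wl: 4
  step 7. node 6  ⊔preds=111101  new=111100  old=000000  +wl: 2,5
  step 8. node 7  ⊔preds=111111  new=011101  old=000000  +wl: 6
  step 9. node 0  ⊔preds=111111  new=101111  old=100111  +wl: 
  step 10. node 1  ⊔preds=111010  new=111001  stable
  step 11. node 4  ⊔preds=011111  new=011111  stable
  step 12. node 2  ⊔preds=111101  new=111010  stable
  step 13. node 5  ⊔preds=111100  new=111100  old=010100  +wl: 4
  step 14. node 6  ⊔preds=111101  new=111100  stable
  step 15. node 4  ⊔preds=111111  new=111111  old=011111  +wl: 0
  step 16. node 0  ⊔preds=111111  new=101111  stable

Least fixpoint reached:
  node 0: 101111
  node 1: 111001
  node 2: 111010
  node 3: 011111
  node 4: 111111
  node 5: 111100
  node 6: 111100
  node 7: 011101

111100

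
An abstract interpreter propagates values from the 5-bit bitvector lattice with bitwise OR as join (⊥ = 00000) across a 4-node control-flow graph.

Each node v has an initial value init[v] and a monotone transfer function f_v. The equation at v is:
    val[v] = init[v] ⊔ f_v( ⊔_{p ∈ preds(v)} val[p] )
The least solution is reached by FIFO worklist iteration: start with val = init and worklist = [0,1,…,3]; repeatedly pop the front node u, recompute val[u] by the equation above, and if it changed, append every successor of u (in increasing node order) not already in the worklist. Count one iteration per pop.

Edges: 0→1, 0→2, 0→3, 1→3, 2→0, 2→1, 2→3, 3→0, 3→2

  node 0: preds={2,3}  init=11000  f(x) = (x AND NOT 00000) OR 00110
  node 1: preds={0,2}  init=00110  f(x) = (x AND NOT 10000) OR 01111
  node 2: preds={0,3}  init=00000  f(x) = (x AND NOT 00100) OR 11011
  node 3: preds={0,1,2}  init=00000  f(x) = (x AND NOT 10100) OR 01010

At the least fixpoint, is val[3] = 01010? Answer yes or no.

no

Worklist (8 pops):
  #1 pop 0: in=00000 → 11110 (was 11000); enqueue []
  #2 pop 1: in=11110 → 01111 (was 00110); enqueue []
  #3 pop 2: in=11110 → 11011 (was 00000); enqueue [0,1]
  #4 pop 3: in=11111 → 01011 (was 00000); enqueue [2]
  #5 pop 0: in=11011 → 11111 (was 11110); enqueue [3]
  #6 pop 1: in=11111 → 01111 (no change)
  #7 pop 2: in=11111 → 11011 (no change)
  #8 pop 3: in=11111 → 01011 (no change)

Fixpoint:
  val[0] = 11111
  val[1] = 01111
  val[2] = 11011
  val[3] = 01011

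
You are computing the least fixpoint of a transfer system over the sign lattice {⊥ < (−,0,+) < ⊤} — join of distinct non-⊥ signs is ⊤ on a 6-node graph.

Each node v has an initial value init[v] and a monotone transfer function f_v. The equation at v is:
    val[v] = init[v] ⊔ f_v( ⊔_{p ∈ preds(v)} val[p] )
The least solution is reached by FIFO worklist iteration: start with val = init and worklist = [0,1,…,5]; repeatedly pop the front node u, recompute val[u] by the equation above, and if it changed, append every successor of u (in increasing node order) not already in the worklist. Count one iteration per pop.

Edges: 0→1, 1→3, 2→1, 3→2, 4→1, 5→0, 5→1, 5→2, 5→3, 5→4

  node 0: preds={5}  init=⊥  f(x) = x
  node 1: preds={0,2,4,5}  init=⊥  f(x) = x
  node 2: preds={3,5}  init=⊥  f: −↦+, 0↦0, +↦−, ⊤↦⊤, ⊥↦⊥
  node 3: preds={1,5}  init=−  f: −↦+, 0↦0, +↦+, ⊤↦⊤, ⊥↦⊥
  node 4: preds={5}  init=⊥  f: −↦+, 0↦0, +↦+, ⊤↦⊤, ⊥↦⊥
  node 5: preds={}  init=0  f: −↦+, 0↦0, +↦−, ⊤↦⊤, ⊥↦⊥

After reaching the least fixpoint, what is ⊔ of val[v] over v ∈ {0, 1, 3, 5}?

Iteration log — 9 steps:
  step 1. node 0  ⊔preds=0  new=0  old=⊥  +wl: 
  step 2. node 1  ⊔preds=0  new=0  old=⊥  +wl: 
  step 3. node 2  ⊔preds=⊤  new=⊤  old=⊥  +wl: 1
  step 4. node 3  ⊔preds=0  new=⊤  old=−  +wl: 2
  step 5. node 4  ⊔preds=0  new=0  old=⊥  +wl: 
  step 6. node 5  ⊔preds=⊥  new=0  stable
  step 7. node 1  ⊔preds=⊤  new=⊤  old=0  +wl: 3
  step 8. node 2  ⊔preds=⊤  new=⊤  stable
  step 9. node 3  ⊔preds=⊤  new=⊤  stable

Least fixpoint reached:
  node 0: 0
  node 1: ⊤
  node 2: ⊤
  node 3: ⊤
  node 4: 0
  node 5: 0

⊤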